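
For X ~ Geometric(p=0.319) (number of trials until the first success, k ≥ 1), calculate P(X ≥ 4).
0.315821

We have X ~ Geometric(p=0.319) (number of trials until the first success, k ≥ 1).

For discrete distributions, P(X ≥ 4) = 1 - P(X ≤ 3).

P(X ≤ 3) = 0.684179
P(X ≥ 4) = 1 - 0.684179 = 0.315821

So there's approximately a 31.6% chance that X is at least 4.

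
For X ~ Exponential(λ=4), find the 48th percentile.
0.1635

We have X ~ Exponential(λ=4).

We want to find x such that P(X ≤ x) = 0.48.

This is the 48th percentile, which means 48% of values fall below this point.

Using the inverse CDF (quantile function):
x = F⁻¹(0.48) = 0.1635

Verification: P(X ≤ 0.1635) = 0.48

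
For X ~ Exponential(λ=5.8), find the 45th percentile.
0.1031

We have X ~ Exponential(λ=5.8).

We want to find x such that P(X ≤ x) = 0.45.

This is the 45th percentile, which means 45% of values fall below this point.

Using the inverse CDF (quantile function):
x = F⁻¹(0.45) = 0.1031

Verification: P(X ≤ 0.1031) = 0.45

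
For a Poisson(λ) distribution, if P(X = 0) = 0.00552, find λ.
λ = 5.1994

For a Poisson(λ) distribution, the PMF at 0 is:
P(X = 0) = λ^0 e^(-λ) / 0! = e^(-λ)

Given P(X = 0) = 0.00552:
e^(-λ) = 0.00552
-λ = ln(0.00552)
λ = -ln(0.00552) = 5.1994

Verification: e^(-5.1994) = 0.00552 ✓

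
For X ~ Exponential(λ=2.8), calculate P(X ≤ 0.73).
0.870490

We have X ~ Exponential(λ=2.8).

The CDF gives us P(X ≤ k).

Using the CDF:
P(X ≤ 0.73) = 0.870490

This means there's approximately a 87.0% chance that X is at most 0.73.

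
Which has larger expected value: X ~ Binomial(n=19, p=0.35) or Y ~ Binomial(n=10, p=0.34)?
X has larger mean (6.6500 > 3.4000)

Compute the expected value for each distribution:

X ~ Binomial(n=19, p=0.35):
E[X] = 6.6500

Y ~ Binomial(n=10, p=0.34):
E[Y] = 3.4000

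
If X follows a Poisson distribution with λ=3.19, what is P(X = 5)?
0.113337

We have X ~ Poisson(λ=3.19).

For a Poisson distribution, the PMF gives us the probability of each outcome.

Using the PMF formula:
P(X = 5) = 0.113337

Rounded to 4 decimal places: 0.1133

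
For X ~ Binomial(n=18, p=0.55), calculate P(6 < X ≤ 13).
0.905212

We have X ~ Binomial(n=18, p=0.55).

To find P(6 < X ≤ 13), we use:
P(6 < X ≤ 13) = P(X ≤ 13) - P(X ≤ 6)
                 = F(13) - F(6)
                 = 0.958931 - 0.053719
                 = 0.905212

So there's approximately a 90.5% chance that X falls in this range.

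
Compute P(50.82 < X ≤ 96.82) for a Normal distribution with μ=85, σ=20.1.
0.677235

We have X ~ Normal(μ=85, σ=20.1).

To find P(50.82 < X ≤ 96.82), we use:
P(50.82 < X ≤ 96.82) = P(X ≤ 96.82) - P(X ≤ 50.82)
                 = F(96.82) - F(50.82)
                 = 0.721754 - 0.044519
                 = 0.677235

So there's approximately a 67.7% chance that X falls in this range.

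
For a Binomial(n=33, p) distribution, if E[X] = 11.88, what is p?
p = 0.36

For a Binomial(n, p) distribution:
E[X] = n × p

Given n = 33 and E[X] = 11.88:
11.88 = 33 × p
p = 11.88 / 33 = 0.36

Verification: Binomial(33, 0.36) has E[X] = 11.88 ✓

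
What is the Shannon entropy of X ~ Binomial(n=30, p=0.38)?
2.3959 nats

We have X ~ Binomial(n=30, p=0.38).

The Shannon entropy measures the uncertainty or information content of the distribution.

For a Binomial distribution with n=30, p=0.38:
H(X) = 2.3959 nats

(In bits, this would be 3.4565 bits.)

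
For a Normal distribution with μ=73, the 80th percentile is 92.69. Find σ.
σ = 23.3953

For X ~ Normal(μ, σ), the p-th percentile satisfies x = μ + z_p × σ,
where z_p = Φ⁻¹(p) is the standard normal quantile.

Step 1: z_{0.8} = Φ⁻¹(0.8) = 0.8416

Step 2: Solve for σ:
92.69 = 73 + 0.8416 × σ
σ = (92.69 - 73) / 0.8416
σ = 19.69 / 0.8416
σ = 23.3953

Verification: μ + z × σ = 73 + 0.8416 × 23.3953 = 92.69 ✓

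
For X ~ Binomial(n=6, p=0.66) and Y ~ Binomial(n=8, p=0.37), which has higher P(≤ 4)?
Y has higher probability (P(Y ≤ 4) = 0.8693 > P(X ≤ 4) = 0.6619)

Compute P(≤ 4) for each distribution:

X ~ Binomial(n=6, p=0.66):
P(X ≤ 4) = 0.6619

Y ~ Binomial(n=8, p=0.37):
P(Y ≤ 4) = 0.8693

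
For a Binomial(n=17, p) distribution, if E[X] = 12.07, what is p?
p = 0.71

For a Binomial(n, p) distribution:
E[X] = n × p

Given n = 17 and E[X] = 12.07:
12.07 = 17 × p
p = 12.07 / 17 = 0.71

Verification: Binomial(17, 0.71) has E[X] = 12.07 ✓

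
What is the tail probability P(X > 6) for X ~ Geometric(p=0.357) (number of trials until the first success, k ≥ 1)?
0.070675

We have X ~ Geometric(p=0.357) (number of trials until the first success, k ≥ 1).

P(X > 6) = 1 - P(X ≤ 6)
                = 1 - F(6)
                = 1 - 0.929325
                = 0.070675

So there's approximately a 7.1% chance that X exceeds 6.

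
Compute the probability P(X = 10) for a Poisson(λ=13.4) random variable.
0.077936

We have X ~ Poisson(λ=13.4).

For a Poisson distribution, the PMF gives us the probability of each outcome.

Using the PMF formula:
P(X = 10) = 0.077936

Rounded to 4 decimal places: 0.0779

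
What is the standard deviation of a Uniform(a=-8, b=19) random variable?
7.7942

We have X ~ Uniform(a=-8, b=19).

For a Uniform distribution with a=-8, b=19:
σ = √Var(X) = 7.7942

The standard deviation is the square root of the variance.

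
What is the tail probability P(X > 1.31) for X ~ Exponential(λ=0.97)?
0.280635

We have X ~ Exponential(λ=0.97).

P(X > 1.31) = 1 - P(X ≤ 1.31)
                = 1 - F(1.31)
                = 1 - 0.719365
                = 0.280635

So there's approximately a 28.1% chance that X exceeds 1.31.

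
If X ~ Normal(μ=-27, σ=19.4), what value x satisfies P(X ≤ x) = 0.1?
-51.8621

We have X ~ Normal(μ=-27, σ=19.4).

We want to find x such that P(X ≤ x) = 0.1.

This is the 10th percentile, which means 10% of values fall below this point.

Using the inverse CDF (quantile function):
x = F⁻¹(0.1) = -51.8621

Verification: P(X ≤ -51.8621) = 0.1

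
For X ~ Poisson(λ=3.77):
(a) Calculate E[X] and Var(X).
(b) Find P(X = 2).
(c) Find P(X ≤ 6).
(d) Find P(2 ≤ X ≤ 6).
(a) E[X] = 3.7700, Var(X) = 3.7700
(b) P(X = 2) = 0.163818
(c) P(X ≤ 6) = 0.911890
(d) P(2 ≤ X ≤ 6) = 0.801931

We have X ~ Poisson(λ=3.77).

(a) Moments:
E[X] = 3.7700
Var(X) = 3.7700
σ = √Var(X) = 1.9416

(b) Point probability using PMF:
P(X = 2) = 0.163818

(c) Cumulative probability using CDF:
P(X ≤ 6) = F(6) = 0.911890

(d) Range probability:
P(2 ≤ X ≤ 6) = P(X ≤ 6) - P(X ≤ 1)
                   = F(6) - F(1)
                   = 0.911890 - 0.109958
                   = 0.801931

This means approximately 80.2% of outcomes fall in the interval [2, 6].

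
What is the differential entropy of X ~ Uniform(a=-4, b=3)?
1.9459 nats

We have X ~ Uniform(a=-4, b=3).

The differential entropy measures the uncertainty or information content of the distribution.

For a Uniform distribution with a=-4, b=3:
h(X) = 1.9459 nats

(In bits, this would be 2.8074 bits.)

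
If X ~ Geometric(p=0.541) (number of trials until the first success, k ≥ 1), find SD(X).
1.2523

We have X ~ Geometric(p=0.541) (number of trials until the first success, k ≥ 1).

For a Geometric distribution with p=0.541 (number of trials until the first success, k ≥ 1):
σ = √Var(X) = 1.2523

The standard deviation is the square root of the variance.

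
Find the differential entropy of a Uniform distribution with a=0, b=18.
2.8904 nats

We have X ~ Uniform(a=0, b=18).

The differential entropy measures the uncertainty or information content of the distribution.

For a Uniform distribution with a=0, b=18:
h(X) = 2.8904 nats

(In bits, this would be 4.1699 bits.)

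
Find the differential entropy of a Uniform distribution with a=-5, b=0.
1.6094 nats

We have X ~ Uniform(a=-5, b=0).

The differential entropy measures the uncertainty or information content of the distribution.

For a Uniform distribution with a=-5, b=0:
h(X) = 1.6094 nats

(In bits, this would be 2.3219 bits.)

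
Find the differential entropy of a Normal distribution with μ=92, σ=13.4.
4.0142 nats

We have X ~ Normal(μ=92, σ=13.4).

The differential entropy measures the uncertainty or information content of the distribution.

For a Normal distribution with μ=92, σ=13.4:
h(X) = 4.0142 nats

(In bits, this would be 5.7913 bits.)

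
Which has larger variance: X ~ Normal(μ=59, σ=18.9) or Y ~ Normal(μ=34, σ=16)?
X has larger variance (357.2100 > 256.0000)

Compute the variance for each distribution:

X ~ Normal(μ=59, σ=18.9):
Var(X) = 357.2100

Y ~ Normal(μ=34, σ=16):
Var(Y) = 256.0000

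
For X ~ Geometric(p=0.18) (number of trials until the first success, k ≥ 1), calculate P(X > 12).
0.092420

We have X ~ Geometric(p=0.18) (number of trials until the first success, k ≥ 1).

P(X > 12) = 1 - P(X ≤ 12)
                = 1 - F(12)
                = 1 - 0.907580
                = 0.092420

So there's approximately a 9.2% chance that X exceeds 12.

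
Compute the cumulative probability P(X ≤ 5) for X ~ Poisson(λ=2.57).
0.953139

We have X ~ Poisson(λ=2.57).

The CDF gives us P(X ≤ k).

Using the CDF:
P(X ≤ 5) = 0.953139

This means there's approximately a 95.3% chance that X is at most 5.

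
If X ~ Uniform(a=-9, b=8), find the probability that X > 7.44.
0.032941

We have X ~ Uniform(a=-9, b=8).

P(X > 7.44) = 1 - P(X ≤ 7.44)
                = 1 - F(7.44)
                = 1 - 0.967059
                = 0.032941

So there's approximately a 3.3% chance that X exceeds 7.44.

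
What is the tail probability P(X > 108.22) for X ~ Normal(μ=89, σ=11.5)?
0.047331

We have X ~ Normal(μ=89, σ=11.5).

P(X > 108.22) = 1 - P(X ≤ 108.22)
                = 1 - F(108.22)
                = 1 - 0.952669
                = 0.047331

So there's approximately a 4.7% chance that X exceeds 108.22.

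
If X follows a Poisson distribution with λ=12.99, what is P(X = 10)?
0.086068

We have X ~ Poisson(λ=12.99).

For a Poisson distribution, the PMF gives us the probability of each outcome.

Using the PMF formula:
P(X = 10) = 0.086068

Rounded to 4 decimal places: 0.0861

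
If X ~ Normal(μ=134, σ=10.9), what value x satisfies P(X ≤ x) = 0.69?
139.4048

We have X ~ Normal(μ=134, σ=10.9).

We want to find x such that P(X ≤ x) = 0.69.

This is the 69th percentile, which means 69% of values fall below this point.

Using the inverse CDF (quantile function):
x = F⁻¹(0.69) = 139.4048

Verification: P(X ≤ 139.4048) = 0.69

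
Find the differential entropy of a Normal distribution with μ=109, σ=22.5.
4.5325 nats

We have X ~ Normal(μ=109, σ=22.5).

The differential entropy measures the uncertainty or information content of the distribution.

For a Normal distribution with μ=109, σ=22.5:
h(X) = 4.5325 nats

(In bits, this would be 6.5389 bits.)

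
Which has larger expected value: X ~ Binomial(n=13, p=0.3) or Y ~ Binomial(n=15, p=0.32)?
Y has larger mean (4.8000 > 3.9000)

Compute the expected value for each distribution:

X ~ Binomial(n=13, p=0.3):
E[X] = 3.9000

Y ~ Binomial(n=15, p=0.32):
E[Y] = 4.8000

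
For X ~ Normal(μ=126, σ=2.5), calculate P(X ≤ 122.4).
0.074934

We have X ~ Normal(μ=126, σ=2.5).

The CDF gives us P(X ≤ k).

Using the CDF:
P(X ≤ 122.4) = 0.074934

This means there's approximately a 7.5% chance that X is at most 122.4.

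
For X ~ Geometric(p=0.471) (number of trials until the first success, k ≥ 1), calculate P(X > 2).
0.279841

We have X ~ Geometric(p=0.471) (number of trials until the first success, k ≥ 1).

P(X > 2) = 1 - P(X ≤ 2)
                = 1 - F(2)
                = 1 - 0.720159
                = 0.279841

So there's approximately a 28.0% chance that X exceeds 2.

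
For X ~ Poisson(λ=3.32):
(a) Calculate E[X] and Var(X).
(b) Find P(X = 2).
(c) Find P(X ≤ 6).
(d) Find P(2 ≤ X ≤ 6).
(a) E[X] = 3.3200, Var(X) = 3.3200
(b) P(X = 2) = 0.199245
(c) P(X ≤ 6) = 0.947700
(d) P(2 ≤ X ≤ 6) = 0.791520

We have X ~ Poisson(λ=3.32).

(a) Moments:
E[X] = 3.3200
Var(X) = 3.3200
σ = √Var(X) = 1.8221

(b) Point probability using PMF:
P(X = 2) = 0.199245

(c) Cumulative probability using CDF:
P(X ≤ 6) = F(6) = 0.947700

(d) Range probability:
P(2 ≤ X ≤ 6) = P(X ≤ 6) - P(X ≤ 1)
                   = F(6) - F(1)
                   = 0.947700 - 0.156180
                   = 0.791520

This means approximately 79.2% of outcomes fall in the interval [2, 6].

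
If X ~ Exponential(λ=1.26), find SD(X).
0.7937

We have X ~ Exponential(λ=1.26).

For an Exponential distribution with λ=1.26:
σ = √Var(X) = 0.7937

The standard deviation is the square root of the variance.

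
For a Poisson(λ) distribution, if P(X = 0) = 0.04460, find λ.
λ = 3.1100

For a Poisson(λ) distribution, the PMF at 0 is:
P(X = 0) = λ^0 e^(-λ) / 0! = e^(-λ)

Given P(X = 0) = 0.04460:
e^(-λ) = 0.04460
-λ = ln(0.04460)
λ = -ln(0.04460) = 3.1100

Verification: e^(-3.1100) = 0.04460 ✓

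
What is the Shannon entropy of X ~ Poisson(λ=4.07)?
2.0959 nats

We have X ~ Poisson(λ=4.07).

The Shannon entropy measures the uncertainty or information content of the distribution.

For a Poisson distribution with λ=4.07:
H(X) = 2.0959 nats

(In bits, this would be 3.0237 bits.)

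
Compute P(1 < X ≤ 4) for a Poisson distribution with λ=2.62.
0.611034

We have X ~ Poisson(λ=2.62).

To find P(1 < X ≤ 4), we use:
P(1 < X ≤ 4) = P(X ≤ 4) - P(X ≤ 1)
                 = F(4) - F(1)
                 = 0.874580 - 0.263546
                 = 0.611034

So there's approximately a 61.1% chance that X falls in this range.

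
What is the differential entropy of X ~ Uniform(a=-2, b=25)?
3.2958 nats

We have X ~ Uniform(a=-2, b=25).

The differential entropy measures the uncertainty or information content of the distribution.

For a Uniform distribution with a=-2, b=25:
h(X) = 3.2958 nats

(In bits, this would be 4.7549 bits.)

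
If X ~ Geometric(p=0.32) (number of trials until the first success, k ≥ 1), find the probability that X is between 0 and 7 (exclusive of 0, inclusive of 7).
0.932770

We have X ~ Geometric(p=0.32) (number of trials until the first success, k ≥ 1).

To find P(0 < X ≤ 7), we use:
P(0 < X ≤ 7) = P(X ≤ 7) - P(X ≤ 0)
                 = F(7) - F(0)
                 = 0.932770 - 0.000000
                 = 0.932770

So there's approximately a 93.3% chance that X falls in this range.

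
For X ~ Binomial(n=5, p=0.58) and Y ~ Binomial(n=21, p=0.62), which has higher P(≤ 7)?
X has higher probability (P(X ≤ 7) = 1.0000 > P(Y ≤ 7) = 0.0073)

Compute P(≤ 7) for each distribution:

X ~ Binomial(n=5, p=0.58):
P(X ≤ 7) = 1.0000

Y ~ Binomial(n=21, p=0.62):
P(Y ≤ 7) = 0.0073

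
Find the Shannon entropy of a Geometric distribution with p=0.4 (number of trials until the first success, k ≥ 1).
1.6825 nats

We have X ~ Geometric(p=0.4) (number of trials until the first success, k ≥ 1).

The Shannon entropy measures the uncertainty or information content of the distribution.

For a Geometric distribution with p=0.4 (number of trials until the first success, k ≥ 1):
H(X) = 1.6825 nats

(In bits, this would be 2.4274 bits.)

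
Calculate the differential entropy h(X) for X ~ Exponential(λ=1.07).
0.9323 nats

We have X ~ Exponential(λ=1.07).

The differential entropy measures the uncertainty or information content of the distribution.

For an Exponential distribution with λ=1.07:
h(X) = 0.9323 nats

(In bits, this would be 1.3451 bits.)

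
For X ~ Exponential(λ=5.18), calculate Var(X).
0.0373

We have X ~ Exponential(λ=5.18).

For an Exponential distribution with λ=5.18:
Var(X) = 0.0373

The variance measures the spread of the distribution around the mean.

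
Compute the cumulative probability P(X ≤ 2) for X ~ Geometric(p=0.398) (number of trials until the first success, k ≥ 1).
0.637596

We have X ~ Geometric(p=0.398) (number of trials until the first success, k ≥ 1).

The CDF gives us P(X ≤ k).

Using the CDF:
P(X ≤ 2) = 0.637596

This means there's approximately a 63.8% chance that X is at most 2.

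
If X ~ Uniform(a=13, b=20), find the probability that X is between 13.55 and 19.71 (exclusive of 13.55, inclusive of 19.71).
0.880000

We have X ~ Uniform(a=13, b=20).

To find P(13.55 < X ≤ 19.71), we use:
P(13.55 < X ≤ 19.71) = P(X ≤ 19.71) - P(X ≤ 13.55)
                 = F(19.71) - F(13.55)
                 = 0.958571 - 0.078571
                 = 0.880000

So there's approximately a 88.0% chance that X falls in this range.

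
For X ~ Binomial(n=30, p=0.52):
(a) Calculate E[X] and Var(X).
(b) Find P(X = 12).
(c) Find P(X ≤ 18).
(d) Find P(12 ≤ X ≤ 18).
(a) E[X] = 15.6000, Var(X) = 7.4880
(b) P(X = 12) = 0.061854
(c) P(X ≤ 18) = 0.855500
(d) P(12 ≤ X ≤ 18) = 0.788737

We have X ~ Binomial(n=30, p=0.52).

(a) Moments:
E[X] = 15.6000
Var(X) = 7.4880
σ = √Var(X) = 2.7364

(b) Point probability using PMF:
P(X = 12) = 0.061854

(c) Cumulative probability using CDF:
P(X ≤ 18) = F(18) = 0.855500

(d) Range probability:
P(12 ≤ X ≤ 18) = P(X ≤ 18) - P(X ≤ 11)
                   = F(18) - F(11)
                   = 0.855500 - 0.066762
                   = 0.788737

This means approximately 78.9% of outcomes fall in the interval [12, 18].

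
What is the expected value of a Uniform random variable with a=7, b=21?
14.0000

We have X ~ Uniform(a=7, b=21).

For a Uniform distribution with a=7, b=21:
E[X] = 14.0000

This is the expected (average) value of X.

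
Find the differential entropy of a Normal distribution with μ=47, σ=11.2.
3.8349 nats

We have X ~ Normal(μ=47, σ=11.2).

The differential entropy measures the uncertainty or information content of the distribution.

For a Normal distribution with μ=47, σ=11.2:
h(X) = 3.8349 nats

(In bits, this would be 5.5325 bits.)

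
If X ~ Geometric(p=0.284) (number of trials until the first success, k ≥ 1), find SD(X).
2.9795

We have X ~ Geometric(p=0.284) (number of trials until the first success, k ≥ 1).

For a Geometric distribution with p=0.284 (number of trials until the first success, k ≥ 1):
σ = √Var(X) = 2.9795

The standard deviation is the square root of the variance.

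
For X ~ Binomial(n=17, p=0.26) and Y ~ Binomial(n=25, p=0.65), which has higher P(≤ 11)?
X has higher probability (P(X ≤ 11) = 0.9998 > P(Y ≤ 11) = 0.0255)

Compute P(≤ 11) for each distribution:

X ~ Binomial(n=17, p=0.26):
P(X ≤ 11) = 0.9998

Y ~ Binomial(n=25, p=0.65):
P(Y ≤ 11) = 0.0255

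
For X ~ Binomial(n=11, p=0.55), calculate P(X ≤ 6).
0.602860

We have X ~ Binomial(n=11, p=0.55).

The CDF gives us P(X ≤ k).

Using the CDF:
P(X ≤ 6) = 0.602860

This means there's approximately a 60.3% chance that X is at most 6.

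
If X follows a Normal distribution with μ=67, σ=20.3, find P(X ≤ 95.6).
0.920563

We have X ~ Normal(μ=67, σ=20.3).

The CDF gives us P(X ≤ k).

Using the CDF:
P(X ≤ 95.6) = 0.920563

This means there's approximately a 92.1% chance that X is at most 95.6.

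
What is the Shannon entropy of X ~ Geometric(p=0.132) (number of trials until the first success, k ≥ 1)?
2.9558 nats

We have X ~ Geometric(p=0.132) (number of trials until the first success, k ≥ 1).

The Shannon entropy measures the uncertainty or information content of the distribution.

For a Geometric distribution with p=0.132 (number of trials until the first success, k ≥ 1):
H(X) = 2.9558 nats

(In bits, this would be 4.2644 bits.)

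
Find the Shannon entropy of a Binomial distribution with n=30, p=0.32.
2.3551 nats

We have X ~ Binomial(n=30, p=0.32).

The Shannon entropy measures the uncertainty or information content of the distribution.

For a Binomial distribution with n=30, p=0.32:
H(X) = 2.3551 nats

(In bits, this would be 3.3977 bits.)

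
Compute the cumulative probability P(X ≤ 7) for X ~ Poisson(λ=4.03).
0.947060

We have X ~ Poisson(λ=4.03).

The CDF gives us P(X ≤ k).

Using the CDF:
P(X ≤ 7) = 0.947060

This means there's approximately a 94.7% chance that X is at most 7.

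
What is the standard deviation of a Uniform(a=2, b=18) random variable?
4.6188

We have X ~ Uniform(a=2, b=18).

For a Uniform distribution with a=2, b=18:
σ = √Var(X) = 4.6188

The standard deviation is the square root of the variance.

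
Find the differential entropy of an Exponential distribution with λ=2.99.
-0.0953 nats

We have X ~ Exponential(λ=2.99).

The differential entropy measures the uncertainty or information content of the distribution.

For an Exponential distribution with λ=2.99:
h(X) = -0.0953 nats

(In bits, this would be -0.1375 bits.)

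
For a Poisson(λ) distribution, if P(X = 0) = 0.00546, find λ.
λ = 5.2103

For a Poisson(λ) distribution, the PMF at 0 is:
P(X = 0) = λ^0 e^(-λ) / 0! = e^(-λ)

Given P(X = 0) = 0.00546:
e^(-λ) = 0.00546
-λ = ln(0.00546)
λ = -ln(0.00546) = 5.2103

Verification: e^(-5.2103) = 0.00546 ✓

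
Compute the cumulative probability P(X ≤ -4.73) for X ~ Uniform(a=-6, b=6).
0.105833

We have X ~ Uniform(a=-6, b=6).

The CDF gives us P(X ≤ k).

Using the CDF:
P(X ≤ -4.73) = 0.105833

This means there's approximately a 10.6% chance that X is at most -4.73.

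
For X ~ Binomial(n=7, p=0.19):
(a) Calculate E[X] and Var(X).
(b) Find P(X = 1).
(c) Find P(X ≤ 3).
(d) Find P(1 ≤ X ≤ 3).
(a) E[X] = 1.3300, Var(X) = 1.0773
(b) P(X = 1) = 0.375631
(c) P(X ≤ 3) = 0.972072
(d) P(1 ≤ X ≤ 3) = 0.743305

We have X ~ Binomial(n=7, p=0.19).

(a) Moments:
E[X] = 1.3300
Var(X) = 1.0773
σ = √Var(X) = 1.0379

(b) Point probability using PMF:
P(X = 1) = 0.375631

(c) Cumulative probability using CDF:
P(X ≤ 3) = F(3) = 0.972072

(d) Range probability:
P(1 ≤ X ≤ 3) = P(X ≤ 3) - P(X ≤ 0)
                   = F(3) - F(0)
                   = 0.972072 - 0.228768
                   = 0.743305

This means approximately 74.3% of outcomes fall in the interval [1, 3].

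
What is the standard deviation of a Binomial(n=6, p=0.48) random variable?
1.2238

We have X ~ Binomial(n=6, p=0.48).

For a Binomial distribution with n=6, p=0.48:
σ = √Var(X) = 1.2238

The standard deviation is the square root of the variance.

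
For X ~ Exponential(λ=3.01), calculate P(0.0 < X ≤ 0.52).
0.790954

We have X ~ Exponential(λ=3.01).

To find P(0.0 < X ≤ 0.52), we use:
P(0.0 < X ≤ 0.52) = P(X ≤ 0.52) - P(X ≤ 0.0)
                 = F(0.52) - F(0.0)
                 = 0.790954 - 0.000000
                 = 0.790954

So there's approximately a 79.1% chance that X falls in this range.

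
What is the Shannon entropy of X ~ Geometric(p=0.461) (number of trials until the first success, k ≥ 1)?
1.4970 nats

We have X ~ Geometric(p=0.461) (number of trials until the first success, k ≥ 1).

The Shannon entropy measures the uncertainty or information content of the distribution.

For a Geometric distribution with p=0.461 (number of trials until the first success, k ≥ 1):
H(X) = 1.4970 nats

(In bits, this would be 2.1597 bits.)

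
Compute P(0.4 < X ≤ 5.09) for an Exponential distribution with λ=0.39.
0.718192

We have X ~ Exponential(λ=0.39).

To find P(0.4 < X ≤ 5.09), we use:
P(0.4 < X ≤ 5.09) = P(X ≤ 5.09) - P(X ≤ 0.4)
                 = F(5.09) - F(0.4)
                 = 0.862633 - 0.144441
                 = 0.718192

So there's approximately a 71.8% chance that X falls in this range.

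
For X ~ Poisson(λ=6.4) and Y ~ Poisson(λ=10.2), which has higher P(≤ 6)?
X has higher probability (P(X ≤ 6) = 0.5423 > P(Y ≤ 6) = 0.1180)

Compute P(≤ 6) for each distribution:

X ~ Poisson(λ=6.4):
P(X ≤ 6) = 0.5423

Y ~ Poisson(λ=10.2):
P(Y ≤ 6) = 0.1180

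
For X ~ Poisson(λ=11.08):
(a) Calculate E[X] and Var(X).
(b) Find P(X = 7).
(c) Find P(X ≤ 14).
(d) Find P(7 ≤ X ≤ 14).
(a) E[X] = 11.0800, Var(X) = 11.0800
(b) P(X = 7) = 0.062714
(c) P(X ≤ 14) = 0.848161
(d) P(7 ≤ X ≤ 14) = 0.772775

We have X ~ Poisson(λ=11.08).

(a) Moments:
E[X] = 11.0800
Var(X) = 11.0800
σ = √Var(X) = 3.3287

(b) Point probability using PMF:
P(X = 7) = 0.062714

(c) Cumulative probability using CDF:
P(X ≤ 14) = F(14) = 0.848161

(d) Range probability:
P(7 ≤ X ≤ 14) = P(X ≤ 14) - P(X ≤ 6)
                   = F(14) - F(6)
                   = 0.848161 - 0.075386
                   = 0.772775

This means approximately 77.3% of outcomes fall in the interval [7, 14].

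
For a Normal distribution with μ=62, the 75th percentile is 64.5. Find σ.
σ = 3.7065

For X ~ Normal(μ, σ), the p-th percentile satisfies x = μ + z_p × σ,
where z_p = Φ⁻¹(p) is the standard normal quantile.

Step 1: z_{0.75} = Φ⁻¹(0.75) = 0.6745

Step 2: Solve for σ:
64.5 = 62 + 0.6745 × σ
σ = (64.5 - 62) / 0.6745
σ = 2.50 / 0.6745
σ = 3.7065

Verification: μ + z × σ = 62 + 0.6745 × 3.7065 = 64.50 ✓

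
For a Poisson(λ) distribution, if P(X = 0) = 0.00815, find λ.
λ = 4.8097

For a Poisson(λ) distribution, the PMF at 0 is:
P(X = 0) = λ^0 e^(-λ) / 0! = e^(-λ)

Given P(X = 0) = 0.00815:
e^(-λ) = 0.00815
-λ = ln(0.00815)
λ = -ln(0.00815) = 4.8097

Verification: e^(-4.8097) = 0.00815 ✓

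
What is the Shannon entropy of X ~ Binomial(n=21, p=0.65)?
2.1989 nats

We have X ~ Binomial(n=21, p=0.65).

The Shannon entropy measures the uncertainty or information content of the distribution.

For a Binomial distribution with n=21, p=0.65:
H(X) = 2.1989 nats

(In bits, this would be 3.1723 bits.)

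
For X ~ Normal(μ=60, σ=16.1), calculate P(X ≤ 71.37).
0.759972

We have X ~ Normal(μ=60, σ=16.1).

The CDF gives us P(X ≤ k).

Using the CDF:
P(X ≤ 71.37) = 0.759972

This means there's approximately a 76.0% chance that X is at most 71.37.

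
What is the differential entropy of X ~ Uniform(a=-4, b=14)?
2.8904 nats

We have X ~ Uniform(a=-4, b=14).

The differential entropy measures the uncertainty or information content of the distribution.

For a Uniform distribution with a=-4, b=14:
h(X) = 2.8904 nats

(In bits, this would be 4.1699 bits.)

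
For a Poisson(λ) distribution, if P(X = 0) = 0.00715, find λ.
λ = 4.9406

For a Poisson(λ) distribution, the PMF at 0 is:
P(X = 0) = λ^0 e^(-λ) / 0! = e^(-λ)

Given P(X = 0) = 0.00715:
e^(-λ) = 0.00715
-λ = ln(0.00715)
λ = -ln(0.00715) = 4.9406

Verification: e^(-4.9406) = 0.00715 ✓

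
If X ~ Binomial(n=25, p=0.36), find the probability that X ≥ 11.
0.262448

We have X ~ Binomial(n=25, p=0.36).

For discrete distributions, P(X ≥ 11) = 1 - P(X ≤ 10).

P(X ≤ 10) = 0.737552
P(X ≥ 11) = 1 - 0.737552 = 0.262448

So there's approximately a 26.2% chance that X is at least 11.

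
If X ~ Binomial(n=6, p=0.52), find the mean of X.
3.1200

We have X ~ Binomial(n=6, p=0.52).

For a Binomial distribution with n=6, p=0.52:
E[X] = 3.1200

This is the expected (average) value of X.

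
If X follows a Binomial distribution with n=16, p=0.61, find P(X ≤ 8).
0.256216

We have X ~ Binomial(n=16, p=0.61).

The CDF gives us P(X ≤ k).

Using the CDF:
P(X ≤ 8) = 0.256216

This means there's approximately a 25.6% chance that X is at most 8.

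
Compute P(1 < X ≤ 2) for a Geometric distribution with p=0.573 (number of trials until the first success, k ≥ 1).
0.244671

We have X ~ Geometric(p=0.573) (number of trials until the first success, k ≥ 1).

To find P(1 < X ≤ 2), we use:
P(1 < X ≤ 2) = P(X ≤ 2) - P(X ≤ 1)
                 = F(2) - F(1)
                 = 0.817671 - 0.573000
                 = 0.244671

So there's approximately a 24.5% chance that X falls in this range.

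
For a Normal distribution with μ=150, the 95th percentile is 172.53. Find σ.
σ = 13.6973

For X ~ Normal(μ, σ), the p-th percentile satisfies x = μ + z_p × σ,
where z_p = Φ⁻¹(p) is the standard normal quantile.

Step 1: z_{0.95} = Φ⁻¹(0.95) = 1.6449

Step 2: Solve for σ:
172.53 = 150 + 1.6449 × σ
σ = (172.53 - 150) / 1.6449
σ = 22.53 / 1.6449
σ = 13.6973

Verification: μ + z × σ = 150 + 1.6449 × 13.6973 = 172.53 ✓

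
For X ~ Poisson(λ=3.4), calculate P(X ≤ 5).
0.870542

We have X ~ Poisson(λ=3.4).

The CDF gives us P(X ≤ k).

Using the CDF:
P(X ≤ 5) = 0.870542

This means there's approximately a 87.1% chance that X is at most 5.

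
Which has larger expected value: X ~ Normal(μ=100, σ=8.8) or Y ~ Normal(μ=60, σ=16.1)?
X has larger mean (100.0000 > 60.0000)

Compute the expected value for each distribution:

X ~ Normal(μ=100, σ=8.8):
E[X] = 100.0000

Y ~ Normal(μ=60, σ=16.1):
E[Y] = 60.0000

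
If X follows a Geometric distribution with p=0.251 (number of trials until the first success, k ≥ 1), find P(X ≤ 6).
0.823441

We have X ~ Geometric(p=0.251) (number of trials until the first success, k ≥ 1).

The CDF gives us P(X ≤ k).

Using the CDF:
P(X ≤ 6) = 0.823441

This means there's approximately a 82.3% chance that X is at most 6.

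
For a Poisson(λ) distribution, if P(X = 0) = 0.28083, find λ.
λ = 1.2700

For a Poisson(λ) distribution, the PMF at 0 is:
P(X = 0) = λ^0 e^(-λ) / 0! = e^(-λ)

Given P(X = 0) = 0.28083:
e^(-λ) = 0.28083
-λ = ln(0.28083)
λ = -ln(0.28083) = 1.2700

Verification: e^(-1.2700) = 0.28083 ✓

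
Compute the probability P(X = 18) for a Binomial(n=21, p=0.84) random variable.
0.236178

We have X ~ Binomial(n=21, p=0.84).

For a Binomial distribution, the PMF gives us the probability of each outcome.

Using the PMF formula:
P(X = 18) = 0.236178

Rounded to 4 decimal places: 0.2362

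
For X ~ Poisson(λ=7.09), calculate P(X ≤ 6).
0.436389

We have X ~ Poisson(λ=7.09).

The CDF gives us P(X ≤ k).

Using the CDF:
P(X ≤ 6) = 0.436389

This means there's approximately a 43.6% chance that X is at most 6.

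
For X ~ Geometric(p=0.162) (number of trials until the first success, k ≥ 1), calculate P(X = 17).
0.009581

We have X ~ Geometric(p=0.162) (number of trials until the first success, k ≥ 1).

For a Geometric distribution, the PMF gives us the probability of each outcome.

Using the PMF formula:
P(X = 17) = 0.009581

Rounded to 4 decimal places: 0.0096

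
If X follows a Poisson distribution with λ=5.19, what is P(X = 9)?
0.041952

We have X ~ Poisson(λ=5.19).

For a Poisson distribution, the PMF gives us the probability of each outcome.

Using the PMF formula:
P(X = 9) = 0.041952

Rounded to 4 decimal places: 0.0420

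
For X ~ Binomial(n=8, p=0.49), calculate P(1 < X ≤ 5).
0.828447

We have X ~ Binomial(n=8, p=0.49).

To find P(1 < X ≤ 5), we use:
P(1 < X ≤ 5) = P(X ≤ 5) - P(X ≤ 1)
                 = F(5) - F(1)
                 = 0.868202 - 0.039755
                 = 0.828447

So there's approximately a 82.8% chance that X falls in this range.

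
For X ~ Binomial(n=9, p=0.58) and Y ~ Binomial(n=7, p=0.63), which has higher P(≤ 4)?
Y has higher probability (P(Y ≤ 4) = 0.5134 > P(X ≤ 4) = 0.3097)

Compute P(≤ 4) for each distribution:

X ~ Binomial(n=9, p=0.58):
P(X ≤ 4) = 0.3097

Y ~ Binomial(n=7, p=0.63):
P(Y ≤ 4) = 0.5134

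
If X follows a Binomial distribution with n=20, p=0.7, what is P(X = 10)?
0.030817

We have X ~ Binomial(n=20, p=0.7).

For a Binomial distribution, the PMF gives us the probability of each outcome.

Using the PMF formula:
P(X = 10) = 0.030817

Rounded to 4 decimal places: 0.0308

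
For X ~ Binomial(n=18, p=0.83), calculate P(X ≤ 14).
0.366885

We have X ~ Binomial(n=18, p=0.83).

The CDF gives us P(X ≤ k).

Using the CDF:
P(X ≤ 14) = 0.366885

This means there's approximately a 36.7% chance that X is at most 14.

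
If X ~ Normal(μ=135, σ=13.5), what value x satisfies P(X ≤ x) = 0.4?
131.5798

We have X ~ Normal(μ=135, σ=13.5).

We want to find x such that P(X ≤ x) = 0.4.

This is the 40th percentile, which means 40% of values fall below this point.

Using the inverse CDF (quantile function):
x = F⁻¹(0.4) = 131.5798

Verification: P(X ≤ 131.5798) = 0.4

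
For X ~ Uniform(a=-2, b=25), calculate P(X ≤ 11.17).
0.487778

We have X ~ Uniform(a=-2, b=25).

The CDF gives us P(X ≤ k).

Using the CDF:
P(X ≤ 11.17) = 0.487778

This means there's approximately a 48.8% chance that X is at most 11.17.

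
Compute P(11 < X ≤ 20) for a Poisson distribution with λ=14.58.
0.719206

We have X ~ Poisson(λ=14.58).

To find P(11 < X ≤ 20), we use:
P(11 < X ≤ 20) = P(X ≤ 20) - P(X ≤ 11)
                 = F(20) - F(11)
                 = 0.933374 - 0.214167
                 = 0.719206

So there's approximately a 71.9% chance that X falls in this range.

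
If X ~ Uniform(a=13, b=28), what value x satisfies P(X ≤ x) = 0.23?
16.4500

We have X ~ Uniform(a=13, b=28).

We want to find x such that P(X ≤ x) = 0.23.

This is the 23rd percentile, which means 23% of values fall below this point.

Using the inverse CDF (quantile function):
x = F⁻¹(0.23) = 16.4500

Verification: P(X ≤ 16.4500) = 0.23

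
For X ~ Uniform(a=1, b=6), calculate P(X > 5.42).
0.116000

We have X ~ Uniform(a=1, b=6).

P(X > 5.42) = 1 - P(X ≤ 5.42)
                = 1 - F(5.42)
                = 1 - 0.884000
                = 0.116000

So there's approximately a 11.6% chance that X exceeds 5.42.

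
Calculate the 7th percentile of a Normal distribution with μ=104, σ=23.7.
69.0238

We have X ~ Normal(μ=104, σ=23.7).

We want to find x such that P(X ≤ x) = 0.07.

This is the 7th percentile, which means 7% of values fall below this point.

Using the inverse CDF (quantile function):
x = F⁻¹(0.07) = 69.0238

Verification: P(X ≤ 69.0238) = 0.07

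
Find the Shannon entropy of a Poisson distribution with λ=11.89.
2.6494 nats

We have X ~ Poisson(λ=11.89).

The Shannon entropy measures the uncertainty or information content of the distribution.

For a Poisson distribution with λ=11.89:
H(X) = 2.6494 nats

(In bits, this would be 3.8223 bits.)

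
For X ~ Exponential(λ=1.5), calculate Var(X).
0.4444

We have X ~ Exponential(λ=1.5).

For an Exponential distribution with λ=1.5:
Var(X) = 0.4444

The variance measures the spread of the distribution around the mean.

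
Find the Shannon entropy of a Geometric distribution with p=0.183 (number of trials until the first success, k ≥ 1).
2.6006 nats

We have X ~ Geometric(p=0.183) (number of trials until the first success, k ≥ 1).

The Shannon entropy measures the uncertainty or information content of the distribution.

For a Geometric distribution with p=0.183 (number of trials until the first success, k ≥ 1):
H(X) = 2.6006 nats

(In bits, this would be 3.7519 bits.)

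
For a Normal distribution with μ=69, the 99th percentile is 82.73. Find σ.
σ = 5.9020

For X ~ Normal(μ, σ), the p-th percentile satisfies x = μ + z_p × σ,
where z_p = Φ⁻¹(p) is the standard normal quantile.

Step 1: z_{0.99} = Φ⁻¹(0.99) = 2.3263

Step 2: Solve for σ:
82.73 = 69 + 2.3263 × σ
σ = (82.73 - 69) / 2.3263
σ = 13.73 / 2.3263
σ = 5.9020

Verification: μ + z × σ = 69 + 2.3263 × 5.9020 = 82.73 ✓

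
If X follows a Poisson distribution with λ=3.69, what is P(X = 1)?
0.092147

We have X ~ Poisson(λ=3.69).

For a Poisson distribution, the PMF gives us the probability of each outcome.

Using the PMF formula:
P(X = 1) = 0.092147

Rounded to 4 decimal places: 0.0921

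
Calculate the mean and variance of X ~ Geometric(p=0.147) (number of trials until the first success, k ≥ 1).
E[X] = 6.8027, Var(X) = 39.4743

We have X ~ Geometric(p=0.147) (number of trials until the first success, k ≥ 1).

For a Geometric distribution with p=0.147 (number of trials until the first success, k ≥ 1):

Expected value:
E[X] = 6.8027

Variance:
Var(X) = 39.4743

Standard deviation:
σ = √Var(X) = 6.2829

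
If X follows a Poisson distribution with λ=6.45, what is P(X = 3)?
0.070685

We have X ~ Poisson(λ=6.45).

For a Poisson distribution, the PMF gives us the probability of each outcome.

Using the PMF formula:
P(X = 3) = 0.070685

Rounded to 4 decimal places: 0.0707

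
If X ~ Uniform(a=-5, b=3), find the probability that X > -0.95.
0.493750

We have X ~ Uniform(a=-5, b=3).

P(X > -0.95) = 1 - P(X ≤ -0.95)
                = 1 - F(-0.95)
                = 1 - 0.506250
                = 0.493750

So there's approximately a 49.4% chance that X exceeds -0.95.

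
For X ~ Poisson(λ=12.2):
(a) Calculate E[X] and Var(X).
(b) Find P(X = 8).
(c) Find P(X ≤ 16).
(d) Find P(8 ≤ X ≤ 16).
(a) E[X] = 12.2000, Var(X) = 12.2000
(b) P(X = 8) = 0.061230
(c) P(X ≤ 16) = 0.887489
(d) P(8 ≤ X ≤ 16) = 0.806364

We have X ~ Poisson(λ=12.2).

(a) Moments:
E[X] = 12.2000
Var(X) = 12.2000
σ = √Var(X) = 3.4928

(b) Point probability using PMF:
P(X = 8) = 0.061230

(c) Cumulative probability using CDF:
P(X ≤ 16) = F(16) = 0.887489

(d) Range probability:
P(8 ≤ X ≤ 16) = P(X ≤ 16) - P(X ≤ 7)
                   = F(16) - F(7)
                   = 0.887489 - 0.081125
                   = 0.806364

This means approximately 80.6% of outcomes fall in the interval [8, 16].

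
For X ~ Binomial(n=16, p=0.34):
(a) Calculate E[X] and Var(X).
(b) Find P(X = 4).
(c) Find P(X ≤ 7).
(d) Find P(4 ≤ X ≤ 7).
(a) E[X] = 5.4400, Var(X) = 3.5904
(b) P(X = 4) = 0.166155
(c) P(X ≤ 7) = 0.860886
(d) P(4 ≤ X ≤ 7) = 0.708382

We have X ~ Binomial(n=16, p=0.34).

(a) Moments:
E[X] = 5.4400
Var(X) = 3.5904
σ = √Var(X) = 1.8948

(b) Point probability using PMF:
P(X = 4) = 0.166155

(c) Cumulative probability using CDF:
P(X ≤ 7) = F(7) = 0.860886

(d) Range probability:
P(4 ≤ X ≤ 7) = P(X ≤ 7) - P(X ≤ 3)
                   = F(7) - F(3)
                   = 0.860886 - 0.152504
                   = 0.708382

This means approximately 70.8% of outcomes fall in the interval [4, 7].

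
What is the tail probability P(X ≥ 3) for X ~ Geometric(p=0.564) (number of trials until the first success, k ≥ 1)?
0.190096

We have X ~ Geometric(p=0.564) (number of trials until the first success, k ≥ 1).

For discrete distributions, P(X ≥ 3) = 1 - P(X ≤ 2).

P(X ≤ 2) = 0.809904
P(X ≥ 3) = 1 - 0.809904 = 0.190096

So there's approximately a 19.0% chance that X is at least 3.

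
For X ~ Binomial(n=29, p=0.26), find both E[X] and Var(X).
E[X] = 7.5400, Var(X) = 5.5796

We have X ~ Binomial(n=29, p=0.26).

For a Binomial distribution with n=29, p=0.26:

Expected value:
E[X] = 7.5400

Variance:
Var(X) = 5.5796

Standard deviation:
σ = √Var(X) = 2.3621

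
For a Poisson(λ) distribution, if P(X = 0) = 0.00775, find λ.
λ = 4.8601

For a Poisson(λ) distribution, the PMF at 0 is:
P(X = 0) = λ^0 e^(-λ) / 0! = e^(-λ)

Given P(X = 0) = 0.00775:
e^(-λ) = 0.00775
-λ = ln(0.00775)
λ = -ln(0.00775) = 4.8601

Verification: e^(-4.8601) = 0.00775 ✓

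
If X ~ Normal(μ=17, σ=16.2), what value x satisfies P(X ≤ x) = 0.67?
24.1266

We have X ~ Normal(μ=17, σ=16.2).

We want to find x such that P(X ≤ x) = 0.67.

This is the 67th percentile, which means 67% of values fall below this point.

Using the inverse CDF (quantile function):
x = F⁻¹(0.67) = 24.1266

Verification: P(X ≤ 24.1266) = 0.67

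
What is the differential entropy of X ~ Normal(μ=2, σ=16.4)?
4.2162 nats

We have X ~ Normal(μ=2, σ=16.4).

The differential entropy measures the uncertainty or information content of the distribution.

For a Normal distribution with μ=2, σ=16.4:
h(X) = 4.2162 nats

(In bits, this would be 6.0827 bits.)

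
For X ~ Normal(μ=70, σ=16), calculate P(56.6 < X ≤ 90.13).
0.694671

We have X ~ Normal(μ=70, σ=16).

To find P(56.6 < X ≤ 90.13), we use:
P(56.6 < X ≤ 90.13) = P(X ≤ 90.13) - P(X ≤ 56.6)
                 = F(90.13) - F(56.6)
                 = 0.895827 - 0.201156
                 = 0.694671

So there's approximately a 69.5% chance that X falls in this range.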